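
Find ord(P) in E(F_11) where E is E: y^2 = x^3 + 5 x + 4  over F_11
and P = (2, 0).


Compute successive multiples of P until we hit O:
  1P = (2, 0)
  2P = O

ord(P) = 2


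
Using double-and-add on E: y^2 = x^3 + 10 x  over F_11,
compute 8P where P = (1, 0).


k = 8 = 1000_2 (binary, LSB first: 0001)
Double-and-add from P = (1, 0):
  bit 0 = 0: acc unchanged = O
  bit 1 = 0: acc unchanged = O
  bit 2 = 0: acc unchanged = O
  bit 3 = 1: acc = O + O = O

8P = O


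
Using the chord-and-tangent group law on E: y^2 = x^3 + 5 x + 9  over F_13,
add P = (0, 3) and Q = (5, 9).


P != Q, so use the chord formula.
s = (y2 - y1) / (x2 - x1) = (6) / (5) mod 13 = 9
x3 = s^2 - x1 - x2 mod 13 = 9^2 - 0 - 5 = 11
y3 = s (x1 - x3) - y1 mod 13 = 9 * (0 - 11) - 3 = 2

P + Q = (11, 2)


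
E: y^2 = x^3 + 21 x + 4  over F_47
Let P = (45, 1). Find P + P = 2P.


Doubling: s = (3 x1^2 + a) / (2 y1)
s = (3*45^2 + 21) / (2*1) mod 47 = 40
x3 = s^2 - 2 x1 mod 47 = 40^2 - 2*45 = 6
y3 = s (x1 - x3) - y1 mod 47 = 40 * (45 - 6) - 1 = 8

2P = (6, 8)


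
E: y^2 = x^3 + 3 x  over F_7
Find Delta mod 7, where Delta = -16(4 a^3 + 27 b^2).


4 a^3 + 27 b^2 = 4*3^3 + 27*0^2 = 108 + 0 = 108
Delta = -16 * (108) = -1728
Delta mod 7 = 1

Delta = 1 (mod 7)


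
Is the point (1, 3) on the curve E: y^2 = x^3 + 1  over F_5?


Check whether y^2 = x^3 + 0 x + 1 (mod 5) for (x, y) = (1, 3).
LHS: y^2 = 3^2 mod 5 = 4
RHS: x^3 + 0 x + 1 = 1^3 + 0*1 + 1 mod 5 = 2
LHS != RHS

No, not on the curve


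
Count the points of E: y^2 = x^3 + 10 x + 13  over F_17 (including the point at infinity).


For each x in F_17, count y with y^2 = x^3 + 10 x + 13 mod 17:
  x = 0: RHS = 13, y in [8, 9]  -> 2 point(s)
  x = 3: RHS = 2, y in [6, 11]  -> 2 point(s)
  x = 4: RHS = 15, y in [7, 10]  -> 2 point(s)
  x = 5: RHS = 1, y in [1, 16]  -> 2 point(s)
  x = 6: RHS = 0, y in [0]  -> 1 point(s)
  x = 7: RHS = 1, y in [1, 16]  -> 2 point(s)
  x = 9: RHS = 16, y in [4, 13]  -> 2 point(s)
  x = 10: RHS = 8, y in [5, 12]  -> 2 point(s)
  x = 11: RHS = 9, y in [3, 14]  -> 2 point(s)
  x = 12: RHS = 8, y in [5, 12]  -> 2 point(s)
  x = 15: RHS = 2, y in [6, 11]  -> 2 point(s)
  x = 16: RHS = 2, y in [6, 11]  -> 2 point(s)
Affine points: 23. Add the point at infinity: total = 24.

#E(F_17) = 24


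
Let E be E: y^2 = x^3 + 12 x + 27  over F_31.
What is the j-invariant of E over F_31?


Delta = -16(4 a^3 + 27 b^2) mod 31 = 17
-1728 * (4 a)^3 = -1728 * (4*12)^3 mod 31 = 27
j = 27 * 17^(-1) mod 31 = 18

j = 18 (mod 31)


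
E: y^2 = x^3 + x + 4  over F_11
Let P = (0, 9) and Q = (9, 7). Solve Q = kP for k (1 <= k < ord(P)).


Enumerate multiples of P until we hit Q = (9, 7):
  1P = (0, 9)
  2P = (9, 7)
Match found at i = 2.

k = 2


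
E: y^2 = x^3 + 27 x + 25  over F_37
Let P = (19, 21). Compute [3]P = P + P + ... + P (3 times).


k = 3 = 11_2 (binary, LSB first: 11)
Double-and-add from P = (19, 21):
  bit 0 = 1: acc = O + (19, 21) = (19, 21)
  bit 1 = 1: acc = (19, 21) + (36, 16) = (26, 5)

3P = (26, 5)


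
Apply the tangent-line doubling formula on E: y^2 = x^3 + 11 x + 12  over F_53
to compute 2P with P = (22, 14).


Doubling: s = (3 x1^2 + a) / (2 y1)
s = (3*22^2 + 11) / (2*14) mod 53 = 39
x3 = s^2 - 2 x1 mod 53 = 39^2 - 2*22 = 46
y3 = s (x1 - x3) - y1 mod 53 = 39 * (22 - 46) - 14 = 4

2P = (46, 4)


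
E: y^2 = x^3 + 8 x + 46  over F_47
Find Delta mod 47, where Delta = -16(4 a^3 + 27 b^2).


4 a^3 + 27 b^2 = 4*8^3 + 27*46^2 = 2048 + 57132 = 59180
Delta = -16 * (59180) = -946880
Delta mod 47 = 29

Delta = 29 (mod 47)


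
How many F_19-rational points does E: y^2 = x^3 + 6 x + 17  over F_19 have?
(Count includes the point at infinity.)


For each x in F_19, count y with y^2 = x^3 + 6 x + 17 mod 19:
  x = 0: RHS = 17, y in [6, 13]  -> 2 point(s)
  x = 1: RHS = 5, y in [9, 10]  -> 2 point(s)
  x = 3: RHS = 5, y in [9, 10]  -> 2 point(s)
  x = 5: RHS = 1, y in [1, 18]  -> 2 point(s)
  x = 8: RHS = 7, y in [8, 11]  -> 2 point(s)
  x = 15: RHS = 5, y in [9, 10]  -> 2 point(s)
  x = 17: RHS = 16, y in [4, 15]  -> 2 point(s)
Affine points: 14. Add the point at infinity: total = 15.

#E(F_19) = 15


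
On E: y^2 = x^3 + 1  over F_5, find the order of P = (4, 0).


Compute successive multiples of P until we hit O:
  1P = (4, 0)
  2P = O

ord(P) = 2


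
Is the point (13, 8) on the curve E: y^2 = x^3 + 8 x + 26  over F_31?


Check whether y^2 = x^3 + 8 x + 26 (mod 31) for (x, y) = (13, 8).
LHS: y^2 = 8^2 mod 31 = 2
RHS: x^3 + 8 x + 26 = 13^3 + 8*13 + 26 mod 31 = 2
LHS = RHS

Yes, on the curve


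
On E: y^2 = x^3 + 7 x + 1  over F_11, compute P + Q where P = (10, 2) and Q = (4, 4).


P != Q, so use the chord formula.
s = (y2 - y1) / (x2 - x1) = (2) / (5) mod 11 = 7
x3 = s^2 - x1 - x2 mod 11 = 7^2 - 10 - 4 = 2
y3 = s (x1 - x3) - y1 mod 11 = 7 * (10 - 2) - 2 = 10

P + Q = (2, 10)


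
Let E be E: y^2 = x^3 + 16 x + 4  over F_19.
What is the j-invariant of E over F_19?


Delta = -16(4 a^3 + 27 b^2) mod 19 = 3
-1728 * (4 a)^3 = -1728 * (4*16)^3 mod 19 = 1
j = 1 * 3^(-1) mod 19 = 13

j = 13 (mod 19)


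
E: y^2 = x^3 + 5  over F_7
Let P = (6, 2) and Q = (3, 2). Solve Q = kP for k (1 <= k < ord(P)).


Enumerate multiples of P until we hit Q = (3, 2):
  1P = (6, 2)
  2P = (3, 2)
Match found at i = 2.

k = 2


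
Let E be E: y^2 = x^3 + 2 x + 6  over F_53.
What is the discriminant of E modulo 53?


4 a^3 + 27 b^2 = 4*2^3 + 27*6^2 = 32 + 972 = 1004
Delta = -16 * (1004) = -16064
Delta mod 53 = 48

Delta = 48 (mod 53)


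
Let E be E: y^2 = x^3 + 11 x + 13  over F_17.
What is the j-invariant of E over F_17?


Delta = -16(4 a^3 + 27 b^2) mod 17 = 10
-1728 * (4 a)^3 = -1728 * (4*11)^3 mod 17 = 16
j = 16 * 10^(-1) mod 17 = 5

j = 5 (mod 17)


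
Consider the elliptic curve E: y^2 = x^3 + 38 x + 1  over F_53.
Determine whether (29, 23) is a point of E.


Check whether y^2 = x^3 + 38 x + 1 (mod 53) for (x, y) = (29, 23).
LHS: y^2 = 23^2 mod 53 = 52
RHS: x^3 + 38 x + 1 = 29^3 + 38*29 + 1 mod 53 = 52
LHS = RHS

Yes, on the curve


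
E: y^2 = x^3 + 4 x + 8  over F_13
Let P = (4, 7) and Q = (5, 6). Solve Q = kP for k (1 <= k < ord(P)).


Enumerate multiples of P until we hit Q = (5, 6):
  1P = (4, 7)
  2P = (5, 6)
Match found at i = 2.

k = 2


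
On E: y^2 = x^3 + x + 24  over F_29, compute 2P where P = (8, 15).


Doubling: s = (3 x1^2 + a) / (2 y1)
s = (3*8^2 + 1) / (2*15) mod 29 = 19
x3 = s^2 - 2 x1 mod 29 = 19^2 - 2*8 = 26
y3 = s (x1 - x3) - y1 mod 29 = 19 * (8 - 26) - 15 = 20

2P = (26, 20)


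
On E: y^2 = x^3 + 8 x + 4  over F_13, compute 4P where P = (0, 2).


k = 4 = 100_2 (binary, LSB first: 001)
Double-and-add from P = (0, 2):
  bit 0 = 0: acc unchanged = O
  bit 1 = 0: acc unchanged = O
  bit 2 = 1: acc = O + (4, 10) = (4, 10)

4P = (4, 10)


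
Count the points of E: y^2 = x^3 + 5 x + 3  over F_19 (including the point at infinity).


For each x in F_19, count y with y^2 = x^3 + 5 x + 3 mod 19:
  x = 1: RHS = 9, y in [3, 16]  -> 2 point(s)
  x = 3: RHS = 7, y in [8, 11]  -> 2 point(s)
  x = 4: RHS = 11, y in [7, 12]  -> 2 point(s)
  x = 5: RHS = 1, y in [1, 18]  -> 2 point(s)
  x = 7: RHS = 1, y in [1, 18]  -> 2 point(s)
  x = 8: RHS = 4, y in [2, 17]  -> 2 point(s)
  x = 9: RHS = 17, y in [6, 13]  -> 2 point(s)
  x = 12: RHS = 5, y in [9, 10]  -> 2 point(s)
  x = 13: RHS = 4, y in [2, 17]  -> 2 point(s)
  x = 14: RHS = 5, y in [9, 10]  -> 2 point(s)
  x = 17: RHS = 4, y in [2, 17]  -> 2 point(s)
  x = 18: RHS = 16, y in [4, 15]  -> 2 point(s)
Affine points: 24. Add the point at infinity: total = 25.

#E(F_19) = 25


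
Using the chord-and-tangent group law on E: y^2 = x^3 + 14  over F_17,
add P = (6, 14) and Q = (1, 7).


P != Q, so use the chord formula.
s = (y2 - y1) / (x2 - x1) = (10) / (12) mod 17 = 15
x3 = s^2 - x1 - x2 mod 17 = 15^2 - 6 - 1 = 14
y3 = s (x1 - x3) - y1 mod 17 = 15 * (6 - 14) - 14 = 2

P + Q = (14, 2)


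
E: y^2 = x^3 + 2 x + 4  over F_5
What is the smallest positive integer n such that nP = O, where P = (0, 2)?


Compute successive multiples of P until we hit O:
  1P = (0, 2)
  2P = (4, 1)
  3P = (2, 1)
  4P = (2, 4)
  5P = (4, 4)
  6P = (0, 3)
  7P = O

ord(P) = 7


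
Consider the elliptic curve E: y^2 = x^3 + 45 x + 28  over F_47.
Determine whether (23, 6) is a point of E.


Check whether y^2 = x^3 + 45 x + 28 (mod 47) for (x, y) = (23, 6).
LHS: y^2 = 6^2 mod 47 = 36
RHS: x^3 + 45 x + 28 = 23^3 + 45*23 + 28 mod 47 = 23
LHS != RHS

No, not on the curve


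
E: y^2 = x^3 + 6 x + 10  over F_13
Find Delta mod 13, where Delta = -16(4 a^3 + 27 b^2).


4 a^3 + 27 b^2 = 4*6^3 + 27*10^2 = 864 + 2700 = 3564
Delta = -16 * (3564) = -57024
Delta mod 13 = 7

Delta = 7 (mod 13)


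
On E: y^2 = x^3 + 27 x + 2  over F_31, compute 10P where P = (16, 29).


k = 10 = 1010_2 (binary, LSB first: 0101)
Double-and-add from P = (16, 29):
  bit 0 = 0: acc unchanged = O
  bit 1 = 1: acc = O + (24, 11) = (24, 11)
  bit 2 = 0: acc unchanged = (24, 11)
  bit 3 = 1: acc = (24, 11) + (4, 22) = (4, 9)

10P = (4, 9)


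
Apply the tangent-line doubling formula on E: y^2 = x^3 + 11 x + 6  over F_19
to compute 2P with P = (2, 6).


Doubling: s = (3 x1^2 + a) / (2 y1)
s = (3*2^2 + 11) / (2*6) mod 19 = 13
x3 = s^2 - 2 x1 mod 19 = 13^2 - 2*2 = 13
y3 = s (x1 - x3) - y1 mod 19 = 13 * (2 - 13) - 6 = 3

2P = (13, 3)


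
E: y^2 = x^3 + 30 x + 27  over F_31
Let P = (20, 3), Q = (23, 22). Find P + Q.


P != Q, so use the chord formula.
s = (y2 - y1) / (x2 - x1) = (19) / (3) mod 31 = 27
x3 = s^2 - x1 - x2 mod 31 = 27^2 - 20 - 23 = 4
y3 = s (x1 - x3) - y1 mod 31 = 27 * (20 - 4) - 3 = 26

P + Q = (4, 26)


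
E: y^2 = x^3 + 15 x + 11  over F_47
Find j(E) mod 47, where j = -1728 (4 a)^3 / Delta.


Delta = -16(4 a^3 + 27 b^2) mod 47 = 4
-1728 * (4 a)^3 = -1728 * (4*15)^3 mod 47 = 9
j = 9 * 4^(-1) mod 47 = 14

j = 14 (mod 47)


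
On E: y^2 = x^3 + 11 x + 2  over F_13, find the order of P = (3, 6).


Compute successive multiples of P until we hit O:
  1P = (3, 6)
  2P = (8, 2)
  3P = (12, 9)
  4P = (1, 12)
  5P = (5, 0)
  6P = (1, 1)
  7P = (12, 4)
  8P = (8, 11)
  ... (continuing to 10P)
  10P = O

ord(P) = 10


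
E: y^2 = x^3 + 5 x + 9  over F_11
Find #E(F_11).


For each x in F_11, count y with y^2 = x^3 + 5 x + 9 mod 11:
  x = 0: RHS = 9, y in [3, 8]  -> 2 point(s)
  x = 1: RHS = 4, y in [2, 9]  -> 2 point(s)
  x = 2: RHS = 5, y in [4, 7]  -> 2 point(s)
  x = 4: RHS = 5, y in [4, 7]  -> 2 point(s)
  x = 5: RHS = 5, y in [4, 7]  -> 2 point(s)
  x = 8: RHS = 0, y in [0]  -> 1 point(s)
  x = 10: RHS = 3, y in [5, 6]  -> 2 point(s)
Affine points: 13. Add the point at infinity: total = 14.

#E(F_11) = 14


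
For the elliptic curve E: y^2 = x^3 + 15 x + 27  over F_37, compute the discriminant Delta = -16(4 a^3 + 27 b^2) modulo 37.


4 a^3 + 27 b^2 = 4*15^3 + 27*27^2 = 13500 + 19683 = 33183
Delta = -16 * (33183) = -530928
Delta mod 37 = 22

Delta = 22 (mod 37)


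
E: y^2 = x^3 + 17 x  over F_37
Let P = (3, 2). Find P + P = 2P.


Doubling: s = (3 x1^2 + a) / (2 y1)
s = (3*3^2 + 17) / (2*2) mod 37 = 11
x3 = s^2 - 2 x1 mod 37 = 11^2 - 2*3 = 4
y3 = s (x1 - x3) - y1 mod 37 = 11 * (3 - 4) - 2 = 24

2P = (4, 24)


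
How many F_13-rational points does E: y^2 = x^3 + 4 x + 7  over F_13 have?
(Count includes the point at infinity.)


For each x in F_13, count y with y^2 = x^3 + 4 x + 7 mod 13:
  x = 1: RHS = 12, y in [5, 8]  -> 2 point(s)
  x = 2: RHS = 10, y in [6, 7]  -> 2 point(s)
  x = 4: RHS = 9, y in [3, 10]  -> 2 point(s)
  x = 5: RHS = 9, y in [3, 10]  -> 2 point(s)
  x = 6: RHS = 0, y in [0]  -> 1 point(s)
  x = 7: RHS = 1, y in [1, 12]  -> 2 point(s)
  x = 11: RHS = 4, y in [2, 11]  -> 2 point(s)
Affine points: 13. Add the point at infinity: total = 14.

#E(F_13) = 14


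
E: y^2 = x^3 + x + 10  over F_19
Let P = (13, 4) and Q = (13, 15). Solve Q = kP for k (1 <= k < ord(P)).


Enumerate multiples of P until we hit Q = (13, 15):
  1P = (13, 4)
  2P = (2, 1)
  3P = (8, 6)
  4P = (5, 8)
  5P = (6, 2)
  6P = (9, 8)
  7P = (17, 0)
  8P = (9, 11)
  9P = (6, 17)
  10P = (5, 11)
  11P = (8, 13)
  12P = (2, 18)
  13P = (13, 15)
Match found at i = 13.

k = 13


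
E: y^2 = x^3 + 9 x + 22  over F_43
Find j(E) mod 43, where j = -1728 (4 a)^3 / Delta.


Delta = -16(4 a^3 + 27 b^2) mod 43 = 20
-1728 * (4 a)^3 = -1728 * (4*9)^3 mod 43 = 35
j = 35 * 20^(-1) mod 43 = 34

j = 34 (mod 43)


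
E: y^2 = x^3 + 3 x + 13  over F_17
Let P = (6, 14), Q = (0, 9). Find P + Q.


P != Q, so use the chord formula.
s = (y2 - y1) / (x2 - x1) = (12) / (11) mod 17 = 15
x3 = s^2 - x1 - x2 mod 17 = 15^2 - 6 - 0 = 15
y3 = s (x1 - x3) - y1 mod 17 = 15 * (6 - 15) - 14 = 4

P + Q = (15, 4)


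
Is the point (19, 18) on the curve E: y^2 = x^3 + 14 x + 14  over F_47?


Check whether y^2 = x^3 + 14 x + 14 (mod 47) for (x, y) = (19, 18).
LHS: y^2 = 18^2 mod 47 = 42
RHS: x^3 + 14 x + 14 = 19^3 + 14*19 + 14 mod 47 = 42
LHS = RHS

Yes, on the curve


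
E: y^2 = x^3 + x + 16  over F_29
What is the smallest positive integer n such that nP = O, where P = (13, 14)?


Compute successive multiples of P until we hit O:
  1P = (13, 14)
  2P = (25, 21)
  3P = (0, 25)
  4P = (15, 10)
  5P = (5, 28)
  6P = (5, 1)
  7P = (15, 19)
  8P = (0, 4)
  ... (continuing to 11P)
  11P = O

ord(P) = 11


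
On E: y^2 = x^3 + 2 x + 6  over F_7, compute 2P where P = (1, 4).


k = 2 = 10_2 (binary, LSB first: 01)
Double-and-add from P = (1, 4):
  bit 0 = 0: acc unchanged = O
  bit 1 = 1: acc = O + (2, 5) = (2, 5)

2P = (2, 5)


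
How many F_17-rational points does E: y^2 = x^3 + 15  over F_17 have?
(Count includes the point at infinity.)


For each x in F_17, count y with y^2 = x^3 + 0 x + 15 mod 17:
  x = 0: RHS = 15, y in [7, 10]  -> 2 point(s)
  x = 1: RHS = 16, y in [4, 13]  -> 2 point(s)
  x = 3: RHS = 8, y in [5, 12]  -> 2 point(s)
  x = 5: RHS = 4, y in [2, 15]  -> 2 point(s)
  x = 7: RHS = 1, y in [1, 16]  -> 2 point(s)
  x = 8: RHS = 0, y in [0]  -> 1 point(s)
  x = 9: RHS = 13, y in [8, 9]  -> 2 point(s)
  x = 12: RHS = 9, y in [3, 14]  -> 2 point(s)
  x = 13: RHS = 2, y in [6, 11]  -> 2 point(s)
Affine points: 17. Add the point at infinity: total = 18.

#E(F_17) = 18


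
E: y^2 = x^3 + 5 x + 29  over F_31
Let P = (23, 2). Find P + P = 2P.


Doubling: s = (3 x1^2 + a) / (2 y1)
s = (3*23^2 + 5) / (2*2) mod 31 = 26
x3 = s^2 - 2 x1 mod 31 = 26^2 - 2*23 = 10
y3 = s (x1 - x3) - y1 mod 31 = 26 * (23 - 10) - 2 = 26

2P = (10, 26)


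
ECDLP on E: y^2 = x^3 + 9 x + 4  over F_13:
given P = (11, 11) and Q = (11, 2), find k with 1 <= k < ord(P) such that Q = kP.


Enumerate multiples of P until we hit Q = (11, 2):
  1P = (11, 11)
  2P = (8, 9)
  3P = (6, 1)
  4P = (0, 11)
  5P = (2, 2)
  6P = (1, 12)
  7P = (4, 0)
  8P = (1, 1)
  9P = (2, 11)
  10P = (0, 2)
  11P = (6, 12)
  12P = (8, 4)
  13P = (11, 2)
Match found at i = 13.

k = 13


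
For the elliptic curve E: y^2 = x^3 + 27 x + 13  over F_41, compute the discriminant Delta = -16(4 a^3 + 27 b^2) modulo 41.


4 a^3 + 27 b^2 = 4*27^3 + 27*13^2 = 78732 + 4563 = 83295
Delta = -16 * (83295) = -1332720
Delta mod 41 = 26

Delta = 26 (mod 41)


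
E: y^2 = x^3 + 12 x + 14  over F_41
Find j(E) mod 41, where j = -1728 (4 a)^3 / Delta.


Delta = -16(4 a^3 + 27 b^2) mod 41 = 19
-1728 * (4 a)^3 = -1728 * (4*12)^3 mod 41 = 33
j = 33 * 19^(-1) mod 41 = 19

j = 19 (mod 41)


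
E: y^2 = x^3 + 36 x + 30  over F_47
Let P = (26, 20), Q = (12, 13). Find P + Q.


P != Q, so use the chord formula.
s = (y2 - y1) / (x2 - x1) = (40) / (33) mod 47 = 24
x3 = s^2 - x1 - x2 mod 47 = 24^2 - 26 - 12 = 21
y3 = s (x1 - x3) - y1 mod 47 = 24 * (26 - 21) - 20 = 6

P + Q = (21, 6)


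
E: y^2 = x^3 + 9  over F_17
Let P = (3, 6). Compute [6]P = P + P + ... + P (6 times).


k = 6 = 110_2 (binary, LSB first: 011)
Double-and-add from P = (3, 6):
  bit 0 = 0: acc unchanged = O
  bit 1 = 1: acc = O + (15, 1) = (15, 1)
  bit 2 = 1: acc = (15, 1) + (6, 2) = (0, 3)

6P = (0, 3)


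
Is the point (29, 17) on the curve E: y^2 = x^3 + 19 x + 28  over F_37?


Check whether y^2 = x^3 + 19 x + 28 (mod 37) for (x, y) = (29, 17).
LHS: y^2 = 17^2 mod 37 = 30
RHS: x^3 + 19 x + 28 = 29^3 + 19*29 + 28 mod 37 = 30
LHS = RHS

Yes, on the curve


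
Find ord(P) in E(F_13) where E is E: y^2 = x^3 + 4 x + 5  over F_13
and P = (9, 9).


Compute successive multiples of P until we hit O:
  1P = (9, 9)
  2P = (8, 4)
  3P = (8, 9)
  4P = (9, 4)
  5P = O

ord(P) = 5


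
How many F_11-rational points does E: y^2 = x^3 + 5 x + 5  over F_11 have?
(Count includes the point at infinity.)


For each x in F_11, count y with y^2 = x^3 + 5 x + 5 mod 11:
  x = 0: RHS = 5, y in [4, 7]  -> 2 point(s)
  x = 1: RHS = 0, y in [0]  -> 1 point(s)
  x = 2: RHS = 1, y in [1, 10]  -> 2 point(s)
  x = 3: RHS = 3, y in [5, 6]  -> 2 point(s)
  x = 4: RHS = 1, y in [1, 10]  -> 2 point(s)
  x = 5: RHS = 1, y in [1, 10]  -> 2 point(s)
  x = 6: RHS = 9, y in [3, 8]  -> 2 point(s)
  x = 7: RHS = 9, y in [3, 8]  -> 2 point(s)
  x = 9: RHS = 9, y in [3, 8]  -> 2 point(s)
Affine points: 17. Add the point at infinity: total = 18.

#E(F_11) = 18


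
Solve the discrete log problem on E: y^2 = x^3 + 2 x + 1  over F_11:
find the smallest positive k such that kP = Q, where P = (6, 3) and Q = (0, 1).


Enumerate multiples of P until we hit Q = (0, 1):
  1P = (6, 3)
  2P = (10, 8)
  3P = (0, 10)
  4P = (3, 10)
  5P = (5, 2)
  6P = (1, 2)
  7P = (8, 1)
  8P = (9, 0)
  9P = (8, 10)
  10P = (1, 9)
  11P = (5, 9)
  12P = (3, 1)
  13P = (0, 1)
Match found at i = 13.

k = 13


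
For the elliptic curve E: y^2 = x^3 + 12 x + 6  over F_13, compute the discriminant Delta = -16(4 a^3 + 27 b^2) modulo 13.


4 a^3 + 27 b^2 = 4*12^3 + 27*6^2 = 6912 + 972 = 7884
Delta = -16 * (7884) = -126144
Delta mod 13 = 8

Delta = 8 (mod 13)


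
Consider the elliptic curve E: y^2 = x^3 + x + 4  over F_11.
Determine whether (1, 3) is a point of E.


Check whether y^2 = x^3 + 1 x + 4 (mod 11) for (x, y) = (1, 3).
LHS: y^2 = 3^2 mod 11 = 9
RHS: x^3 + 1 x + 4 = 1^3 + 1*1 + 4 mod 11 = 6
LHS != RHS

No, not on the curve


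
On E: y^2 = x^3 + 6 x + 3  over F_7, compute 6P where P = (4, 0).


k = 6 = 110_2 (binary, LSB first: 011)
Double-and-add from P = (4, 0):
  bit 0 = 0: acc unchanged = O
  bit 1 = 1: acc = O + O = O
  bit 2 = 1: acc = O + O = O

6P = O


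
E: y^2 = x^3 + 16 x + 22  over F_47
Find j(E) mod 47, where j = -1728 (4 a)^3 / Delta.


Delta = -16(4 a^3 + 27 b^2) mod 47 = 37
-1728 * (4 a)^3 = -1728 * (4*16)^3 mod 47 = 40
j = 40 * 37^(-1) mod 47 = 43

j = 43 (mod 47)


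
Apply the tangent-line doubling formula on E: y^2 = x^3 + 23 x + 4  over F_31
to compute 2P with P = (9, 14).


Doubling: s = (3 x1^2 + a) / (2 y1)
s = (3*9^2 + 23) / (2*14) mod 31 = 25
x3 = s^2 - 2 x1 mod 31 = 25^2 - 2*9 = 18
y3 = s (x1 - x3) - y1 mod 31 = 25 * (9 - 18) - 14 = 9

2P = (18, 9)


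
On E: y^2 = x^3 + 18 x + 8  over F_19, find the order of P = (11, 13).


Compute successive multiples of P until we hit O:
  1P = (11, 13)
  2P = (4, 7)
  3P = (9, 5)
  4P = (15, 9)
  5P = (13, 8)
  6P = (6, 3)
  7P = (6, 16)
  8P = (13, 11)
  ... (continuing to 13P)
  13P = O

ord(P) = 13


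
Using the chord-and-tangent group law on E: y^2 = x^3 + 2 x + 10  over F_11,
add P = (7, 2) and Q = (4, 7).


P != Q, so use the chord formula.
s = (y2 - y1) / (x2 - x1) = (5) / (8) mod 11 = 2
x3 = s^2 - x1 - x2 mod 11 = 2^2 - 7 - 4 = 4
y3 = s (x1 - x3) - y1 mod 11 = 2 * (7 - 4) - 2 = 4

P + Q = (4, 4)


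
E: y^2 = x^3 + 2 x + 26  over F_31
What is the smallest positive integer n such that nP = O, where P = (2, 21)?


Compute successive multiples of P until we hit O:
  1P = (2, 21)
  2P = (3, 20)
  3P = (27, 4)
  4P = (4, 25)
  5P = (29, 18)
  6P = (18, 29)
  7P = (19, 17)
  8P = (24, 17)
  ... (continuing to 22P)
  22P = O

ord(P) = 22


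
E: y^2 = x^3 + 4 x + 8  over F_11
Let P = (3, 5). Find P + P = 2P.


Doubling: s = (3 x1^2 + a) / (2 y1)
s = (3*3^2 + 4) / (2*5) mod 11 = 2
x3 = s^2 - 2 x1 mod 11 = 2^2 - 2*3 = 9
y3 = s (x1 - x3) - y1 mod 11 = 2 * (3 - 9) - 5 = 5

2P = (9, 5)


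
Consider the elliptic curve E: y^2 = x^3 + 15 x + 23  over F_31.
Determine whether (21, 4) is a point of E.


Check whether y^2 = x^3 + 15 x + 23 (mod 31) for (x, y) = (21, 4).
LHS: y^2 = 4^2 mod 31 = 16
RHS: x^3 + 15 x + 23 = 21^3 + 15*21 + 23 mod 31 = 20
LHS != RHS

No, not on the curve


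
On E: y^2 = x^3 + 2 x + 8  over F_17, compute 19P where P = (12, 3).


k = 19 = 10011_2 (binary, LSB first: 11001)
Double-and-add from P = (12, 3):
  bit 0 = 1: acc = O + (12, 3) = (12, 3)
  bit 1 = 1: acc = (12, 3) + (8, 3) = (14, 14)
  bit 2 = 0: acc unchanged = (14, 14)
  bit 3 = 0: acc unchanged = (14, 14)
  bit 4 = 1: acc = (14, 14) + (13, 15) = (8, 14)

19P = (8, 14)


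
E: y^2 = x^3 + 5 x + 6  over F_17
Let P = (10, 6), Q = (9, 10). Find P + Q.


P != Q, so use the chord formula.
s = (y2 - y1) / (x2 - x1) = (4) / (16) mod 17 = 13
x3 = s^2 - x1 - x2 mod 17 = 13^2 - 10 - 9 = 14
y3 = s (x1 - x3) - y1 mod 17 = 13 * (10 - 14) - 6 = 10

P + Q = (14, 10)


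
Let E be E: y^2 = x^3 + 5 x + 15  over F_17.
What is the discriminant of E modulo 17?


4 a^3 + 27 b^2 = 4*5^3 + 27*15^2 = 500 + 6075 = 6575
Delta = -16 * (6575) = -105200
Delta mod 17 = 13

Delta = 13 (mod 17)


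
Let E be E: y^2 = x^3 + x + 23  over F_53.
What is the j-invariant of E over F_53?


Delta = -16(4 a^3 + 27 b^2) mod 53 = 50
-1728 * (4 a)^3 = -1728 * (4*1)^3 mod 53 = 19
j = 19 * 50^(-1) mod 53 = 29

j = 29 (mod 53)


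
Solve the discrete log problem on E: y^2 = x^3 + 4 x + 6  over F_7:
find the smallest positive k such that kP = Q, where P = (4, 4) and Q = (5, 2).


Enumerate multiples of P until we hit Q = (5, 2):
  1P = (4, 4)
  2P = (1, 5)
  3P = (6, 6)
  4P = (5, 2)
Match found at i = 4.

k = 4


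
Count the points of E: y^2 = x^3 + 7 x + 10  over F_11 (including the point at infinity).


For each x in F_11, count y with y^2 = x^3 + 7 x + 10 mod 11:
  x = 3: RHS = 3, y in [5, 6]  -> 2 point(s)
  x = 4: RHS = 3, y in [5, 6]  -> 2 point(s)
  x = 5: RHS = 5, y in [4, 7]  -> 2 point(s)
  x = 6: RHS = 4, y in [2, 9]  -> 2 point(s)
Affine points: 8. Add the point at infinity: total = 9.

#E(F_11) = 9


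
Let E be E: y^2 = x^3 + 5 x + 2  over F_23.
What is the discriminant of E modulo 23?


4 a^3 + 27 b^2 = 4*5^3 + 27*2^2 = 500 + 108 = 608
Delta = -16 * (608) = -9728
Delta mod 23 = 1

Delta = 1 (mod 23)


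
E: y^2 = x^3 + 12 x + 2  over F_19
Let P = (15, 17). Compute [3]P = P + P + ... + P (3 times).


k = 3 = 11_2 (binary, LSB first: 11)
Double-and-add from P = (15, 17):
  bit 0 = 1: acc = O + (15, 17) = (15, 17)
  bit 1 = 1: acc = (15, 17) + (5, 4) = (10, 18)

3P = (10, 18)


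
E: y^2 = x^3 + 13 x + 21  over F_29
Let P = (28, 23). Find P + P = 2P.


Doubling: s = (3 x1^2 + a) / (2 y1)
s = (3*28^2 + 13) / (2*23) mod 29 = 18
x3 = s^2 - 2 x1 mod 29 = 18^2 - 2*28 = 7
y3 = s (x1 - x3) - y1 mod 29 = 18 * (28 - 7) - 23 = 7

2P = (7, 7)


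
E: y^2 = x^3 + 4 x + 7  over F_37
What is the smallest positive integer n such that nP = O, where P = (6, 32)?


Compute successive multiples of P until we hit O:
  1P = (6, 32)
  2P = (35, 19)
  3P = (5, 2)
  4P = (1, 7)
  5P = (18, 19)
  6P = (17, 20)
  7P = (21, 18)
  8P = (26, 36)
  ... (continuing to 43P)
  43P = O

ord(P) = 43


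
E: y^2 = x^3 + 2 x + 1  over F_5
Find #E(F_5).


For each x in F_5, count y with y^2 = x^3 + 2 x + 1 mod 5:
  x = 0: RHS = 1, y in [1, 4]  -> 2 point(s)
  x = 1: RHS = 4, y in [2, 3]  -> 2 point(s)
  x = 3: RHS = 4, y in [2, 3]  -> 2 point(s)
Affine points: 6. Add the point at infinity: total = 7.

#E(F_5) = 7


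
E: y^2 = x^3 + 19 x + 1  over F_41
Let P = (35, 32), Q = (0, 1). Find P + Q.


P != Q, so use the chord formula.
s = (y2 - y1) / (x2 - x1) = (10) / (6) mod 41 = 29
x3 = s^2 - x1 - x2 mod 41 = 29^2 - 35 - 0 = 27
y3 = s (x1 - x3) - y1 mod 41 = 29 * (35 - 27) - 32 = 36

P + Q = (27, 36)


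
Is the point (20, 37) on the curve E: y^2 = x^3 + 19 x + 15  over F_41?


Check whether y^2 = x^3 + 19 x + 15 (mod 41) for (x, y) = (20, 37).
LHS: y^2 = 37^2 mod 41 = 16
RHS: x^3 + 19 x + 15 = 20^3 + 19*20 + 15 mod 41 = 31
LHS != RHS

No, not on the curve


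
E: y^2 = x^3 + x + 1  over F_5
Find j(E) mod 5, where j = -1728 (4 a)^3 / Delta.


Delta = -16(4 a^3 + 27 b^2) mod 5 = 4
-1728 * (4 a)^3 = -1728 * (4*1)^3 mod 5 = 3
j = 3 * 4^(-1) mod 5 = 2

j = 2 (mod 5)


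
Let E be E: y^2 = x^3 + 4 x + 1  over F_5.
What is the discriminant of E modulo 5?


4 a^3 + 27 b^2 = 4*4^3 + 27*1^2 = 256 + 27 = 283
Delta = -16 * (283) = -4528
Delta mod 5 = 2

Delta = 2 (mod 5)


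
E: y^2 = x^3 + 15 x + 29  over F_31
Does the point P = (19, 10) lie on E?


Check whether y^2 = x^3 + 15 x + 29 (mod 31) for (x, y) = (19, 10).
LHS: y^2 = 10^2 mod 31 = 7
RHS: x^3 + 15 x + 29 = 19^3 + 15*19 + 29 mod 31 = 12
LHS != RHS

No, not on the curve


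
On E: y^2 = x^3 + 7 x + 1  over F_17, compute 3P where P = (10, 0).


k = 3 = 11_2 (binary, LSB first: 11)
Double-and-add from P = (10, 0):
  bit 0 = 1: acc = O + (10, 0) = (10, 0)
  bit 1 = 1: acc = (10, 0) + O = (10, 0)

3P = (10, 0)


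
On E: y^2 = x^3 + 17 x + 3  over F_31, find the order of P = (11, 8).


Compute successive multiples of P until we hit O:
  1P = (11, 8)
  2P = (17, 20)
  3P = (7, 0)
  4P = (17, 11)
  5P = (11, 23)
  6P = O

ord(P) = 6


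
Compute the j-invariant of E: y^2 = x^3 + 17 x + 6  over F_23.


Delta = -16(4 a^3 + 27 b^2) mod 23 = 20
-1728 * (4 a)^3 = -1728 * (4*17)^3 mod 23 = 3
j = 3 * 20^(-1) mod 23 = 22

j = 22 (mod 23)


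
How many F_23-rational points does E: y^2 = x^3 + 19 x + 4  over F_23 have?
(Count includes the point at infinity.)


For each x in F_23, count y with y^2 = x^3 + 19 x + 4 mod 23:
  x = 0: RHS = 4, y in [2, 21]  -> 2 point(s)
  x = 1: RHS = 1, y in [1, 22]  -> 2 point(s)
  x = 2: RHS = 4, y in [2, 21]  -> 2 point(s)
  x = 4: RHS = 6, y in [11, 12]  -> 2 point(s)
  x = 6: RHS = 12, y in [9, 14]  -> 2 point(s)
  x = 8: RHS = 1, y in [1, 22]  -> 2 point(s)
  x = 11: RHS = 3, y in [7, 16]  -> 2 point(s)
  x = 14: RHS = 1, y in [1, 22]  -> 2 point(s)
  x = 19: RHS = 2, y in [5, 18]  -> 2 point(s)
  x = 20: RHS = 12, y in [9, 14]  -> 2 point(s)
  x = 21: RHS = 4, y in [2, 21]  -> 2 point(s)
Affine points: 22. Add the point at infinity: total = 23.

#E(F_23) = 23


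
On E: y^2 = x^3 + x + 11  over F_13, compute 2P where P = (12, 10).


Doubling: s = (3 x1^2 + a) / (2 y1)
s = (3*12^2 + 1) / (2*10) mod 13 = 8
x3 = s^2 - 2 x1 mod 13 = 8^2 - 2*12 = 1
y3 = s (x1 - x3) - y1 mod 13 = 8 * (12 - 1) - 10 = 0

2P = (1, 0)


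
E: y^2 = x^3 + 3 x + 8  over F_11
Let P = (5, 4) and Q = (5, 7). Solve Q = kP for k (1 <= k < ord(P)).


Enumerate multiples of P until we hit Q = (5, 7):
  1P = (5, 4)
  2P = (6, 0)
  3P = (5, 7)
Match found at i = 3.

k = 3


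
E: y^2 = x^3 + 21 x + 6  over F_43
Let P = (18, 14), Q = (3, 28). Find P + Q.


P != Q, so use the chord formula.
s = (y2 - y1) / (x2 - x1) = (14) / (28) mod 43 = 22
x3 = s^2 - x1 - x2 mod 43 = 22^2 - 18 - 3 = 33
y3 = s (x1 - x3) - y1 mod 43 = 22 * (18 - 33) - 14 = 0

P + Q = (33, 0)


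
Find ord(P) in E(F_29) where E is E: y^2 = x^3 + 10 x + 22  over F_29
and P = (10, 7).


Compute successive multiples of P until we hit O:
  1P = (10, 7)
  2P = (14, 8)
  3P = (25, 11)
  4P = (0, 15)
  5P = (15, 26)
  6P = (8, 18)
  7P = (5, 9)
  8P = (13, 0)
  ... (continuing to 16P)
  16P = O

ord(P) = 16


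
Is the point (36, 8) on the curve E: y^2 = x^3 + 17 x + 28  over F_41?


Check whether y^2 = x^3 + 17 x + 28 (mod 41) for (x, y) = (36, 8).
LHS: y^2 = 8^2 mod 41 = 23
RHS: x^3 + 17 x + 28 = 36^3 + 17*36 + 28 mod 41 = 23
LHS = RHS

Yes, on the curve


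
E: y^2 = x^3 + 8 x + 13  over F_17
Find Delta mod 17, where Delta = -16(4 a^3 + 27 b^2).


4 a^3 + 27 b^2 = 4*8^3 + 27*13^2 = 2048 + 4563 = 6611
Delta = -16 * (6611) = -105776
Delta mod 17 = 15

Delta = 15 (mod 17)


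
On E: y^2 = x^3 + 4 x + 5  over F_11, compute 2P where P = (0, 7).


k = 2 = 10_2 (binary, LSB first: 01)
Double-and-add from P = (0, 7):
  bit 0 = 0: acc unchanged = O
  bit 1 = 1: acc = O + (3, 0) = (3, 0)

2P = (3, 0)


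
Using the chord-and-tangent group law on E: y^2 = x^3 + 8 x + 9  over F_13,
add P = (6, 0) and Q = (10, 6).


P != Q, so use the chord formula.
s = (y2 - y1) / (x2 - x1) = (6) / (4) mod 13 = 8
x3 = s^2 - x1 - x2 mod 13 = 8^2 - 6 - 10 = 9
y3 = s (x1 - x3) - y1 mod 13 = 8 * (6 - 9) - 0 = 2

P + Q = (9, 2)


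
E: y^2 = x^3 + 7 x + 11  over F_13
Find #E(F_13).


For each x in F_13, count y with y^2 = x^3 + 7 x + 11 mod 13:
  x = 4: RHS = 12, y in [5, 8]  -> 2 point(s)
  x = 6: RHS = 9, y in [3, 10]  -> 2 point(s)
  x = 7: RHS = 0, y in [0]  -> 1 point(s)
  x = 9: RHS = 10, y in [6, 7]  -> 2 point(s)
  x = 12: RHS = 3, y in [4, 9]  -> 2 point(s)
Affine points: 9. Add the point at infinity: total = 10.

#E(F_13) = 10


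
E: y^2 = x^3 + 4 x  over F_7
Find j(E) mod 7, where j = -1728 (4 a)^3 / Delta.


Delta = -16(4 a^3 + 27 b^2) mod 7 = 6
-1728 * (4 a)^3 = -1728 * (4*4)^3 mod 7 = 1
j = 1 * 6^(-1) mod 7 = 6

j = 6 (mod 7)


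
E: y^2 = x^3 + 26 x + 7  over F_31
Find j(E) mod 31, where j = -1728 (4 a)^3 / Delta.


Delta = -16(4 a^3 + 27 b^2) mod 31 = 7
-1728 * (4 a)^3 = -1728 * (4*26)^3 mod 31 = 15
j = 15 * 7^(-1) mod 31 = 11

j = 11 (mod 31)


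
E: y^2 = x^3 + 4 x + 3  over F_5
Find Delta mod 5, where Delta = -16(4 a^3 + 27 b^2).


4 a^3 + 27 b^2 = 4*4^3 + 27*3^2 = 256 + 243 = 499
Delta = -16 * (499) = -7984
Delta mod 5 = 1

Delta = 1 (mod 5)


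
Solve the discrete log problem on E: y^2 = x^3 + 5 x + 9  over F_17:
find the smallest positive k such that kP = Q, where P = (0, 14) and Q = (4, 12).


Enumerate multiples of P until we hit Q = (4, 12):
  1P = (0, 14)
  2P = (4, 12)
Match found at i = 2.

k = 2


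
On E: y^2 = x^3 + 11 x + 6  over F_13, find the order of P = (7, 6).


Compute successive multiples of P until we hit O:
  1P = (7, 6)
  2P = (3, 12)
  3P = (2, 6)
  4P = (4, 7)
  5P = (5, 2)
  6P = (5, 11)
  7P = (4, 6)
  8P = (2, 7)
  ... (continuing to 11P)
  11P = O

ord(P) = 11


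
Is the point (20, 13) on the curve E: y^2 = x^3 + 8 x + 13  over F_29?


Check whether y^2 = x^3 + 8 x + 13 (mod 29) for (x, y) = (20, 13).
LHS: y^2 = 13^2 mod 29 = 24
RHS: x^3 + 8 x + 13 = 20^3 + 8*20 + 13 mod 29 = 24
LHS = RHS

Yes, on the curve


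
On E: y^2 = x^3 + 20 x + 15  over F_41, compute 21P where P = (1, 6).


k = 21 = 10101_2 (binary, LSB first: 10101)
Double-and-add from P = (1, 6):
  bit 0 = 1: acc = O + (1, 6) = (1, 6)
  bit 1 = 0: acc unchanged = (1, 6)
  bit 2 = 1: acc = (1, 6) + (24, 16) = (32, 34)
  bit 3 = 0: acc unchanged = (32, 34)
  bit 4 = 1: acc = (32, 34) + (38, 16) = (21, 15)

21P = (21, 15)


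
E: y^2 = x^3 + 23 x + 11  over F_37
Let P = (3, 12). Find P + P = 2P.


Doubling: s = (3 x1^2 + a) / (2 y1)
s = (3*3^2 + 23) / (2*12) mod 37 = 36
x3 = s^2 - 2 x1 mod 37 = 36^2 - 2*3 = 32
y3 = s (x1 - x3) - y1 mod 37 = 36 * (3 - 32) - 12 = 17

2P = (32, 17)


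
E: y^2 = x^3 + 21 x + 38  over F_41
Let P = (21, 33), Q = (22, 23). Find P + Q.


P != Q, so use the chord formula.
s = (y2 - y1) / (x2 - x1) = (31) / (1) mod 41 = 31
x3 = s^2 - x1 - x2 mod 41 = 31^2 - 21 - 22 = 16
y3 = s (x1 - x3) - y1 mod 41 = 31 * (21 - 16) - 33 = 40

P + Q = (16, 40)


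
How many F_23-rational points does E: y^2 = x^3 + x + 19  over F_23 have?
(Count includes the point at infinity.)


For each x in F_23, count y with y^2 = x^3 + 1 x + 19 mod 23:
  x = 2: RHS = 6, y in [11, 12]  -> 2 point(s)
  x = 3: RHS = 3, y in [7, 16]  -> 2 point(s)
  x = 4: RHS = 18, y in [8, 15]  -> 2 point(s)
  x = 7: RHS = 1, y in [1, 22]  -> 2 point(s)
  x = 11: RHS = 4, y in [2, 21]  -> 2 point(s)
  x = 17: RHS = 4, y in [2, 21]  -> 2 point(s)
  x = 18: RHS = 4, y in [2, 21]  -> 2 point(s)
  x = 20: RHS = 12, y in [9, 14]  -> 2 point(s)
  x = 21: RHS = 9, y in [3, 20]  -> 2 point(s)
Affine points: 18. Add the point at infinity: total = 19.

#E(F_23) = 19


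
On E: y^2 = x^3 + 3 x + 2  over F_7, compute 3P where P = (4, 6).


k = 3 = 11_2 (binary, LSB first: 11)
Double-and-add from P = (4, 6):
  bit 0 = 1: acc = O + (4, 6) = (4, 6)
  bit 1 = 1: acc = (4, 6) + (0, 4) = (5, 4)

3P = (5, 4)


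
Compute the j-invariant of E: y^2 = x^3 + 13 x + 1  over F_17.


Delta = -16(4 a^3 + 27 b^2) mod 17 = 9
-1728 * (4 a)^3 = -1728 * (4*13)^3 mod 17 = 6
j = 6 * 9^(-1) mod 17 = 12

j = 12 (mod 17)


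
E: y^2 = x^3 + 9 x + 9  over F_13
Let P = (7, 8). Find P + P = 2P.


Doubling: s = (3 x1^2 + a) / (2 y1)
s = (3*7^2 + 9) / (2*8) mod 13 = 0
x3 = s^2 - 2 x1 mod 13 = 0^2 - 2*7 = 12
y3 = s (x1 - x3) - y1 mod 13 = 0 * (7 - 12) - 8 = 5

2P = (12, 5)


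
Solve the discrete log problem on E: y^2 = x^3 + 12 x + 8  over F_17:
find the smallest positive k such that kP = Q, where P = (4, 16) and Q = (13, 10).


Enumerate multiples of P until we hit Q = (13, 10):
  1P = (4, 16)
  2P = (8, 2)
  3P = (13, 7)
  4P = (1, 15)
  5P = (14, 9)
  6P = (0, 5)
  7P = (11, 3)
  8P = (11, 14)
  9P = (0, 12)
  10P = (14, 8)
  11P = (1, 2)
  12P = (13, 10)
Match found at i = 12.

k = 12


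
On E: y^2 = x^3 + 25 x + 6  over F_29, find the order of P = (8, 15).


Compute successive multiples of P until we hit O:
  1P = (8, 15)
  2P = (6, 13)
  3P = (16, 6)
  4P = (4, 24)
  5P = (13, 18)
  6P = (13, 11)
  7P = (4, 5)
  8P = (16, 23)
  ... (continuing to 11P)
  11P = O

ord(P) = 11


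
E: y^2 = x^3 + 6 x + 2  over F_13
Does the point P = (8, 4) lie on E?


Check whether y^2 = x^3 + 6 x + 2 (mod 13) for (x, y) = (8, 4).
LHS: y^2 = 4^2 mod 13 = 3
RHS: x^3 + 6 x + 2 = 8^3 + 6*8 + 2 mod 13 = 3
LHS = RHS

Yes, on the curve


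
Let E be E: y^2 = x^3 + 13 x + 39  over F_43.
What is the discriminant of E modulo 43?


4 a^3 + 27 b^2 = 4*13^3 + 27*39^2 = 8788 + 41067 = 49855
Delta = -16 * (49855) = -797680
Delta mod 43 = 13

Delta = 13 (mod 43)


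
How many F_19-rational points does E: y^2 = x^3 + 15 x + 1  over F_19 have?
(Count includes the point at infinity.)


For each x in F_19, count y with y^2 = x^3 + 15 x + 1 mod 19:
  x = 0: RHS = 1, y in [1, 18]  -> 2 point(s)
  x = 1: RHS = 17, y in [6, 13]  -> 2 point(s)
  x = 2: RHS = 1, y in [1, 18]  -> 2 point(s)
  x = 3: RHS = 16, y in [4, 15]  -> 2 point(s)
  x = 4: RHS = 11, y in [7, 12]  -> 2 point(s)
  x = 5: RHS = 11, y in [7, 12]  -> 2 point(s)
  x = 8: RHS = 6, y in [5, 14]  -> 2 point(s)
  x = 10: RHS = 11, y in [7, 12]  -> 2 point(s)
  x = 12: RHS = 9, y in [3, 16]  -> 2 point(s)
  x = 16: RHS = 5, y in [9, 10]  -> 2 point(s)
  x = 17: RHS = 1, y in [1, 18]  -> 2 point(s)
  x = 18: RHS = 4, y in [2, 17]  -> 2 point(s)
Affine points: 24. Add the point at infinity: total = 25.

#E(F_19) = 25


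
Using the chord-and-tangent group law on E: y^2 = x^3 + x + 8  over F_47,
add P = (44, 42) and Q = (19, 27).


P != Q, so use the chord formula.
s = (y2 - y1) / (x2 - x1) = (32) / (22) mod 47 = 10
x3 = s^2 - x1 - x2 mod 47 = 10^2 - 44 - 19 = 37
y3 = s (x1 - x3) - y1 mod 47 = 10 * (44 - 37) - 42 = 28

P + Q = (37, 28)


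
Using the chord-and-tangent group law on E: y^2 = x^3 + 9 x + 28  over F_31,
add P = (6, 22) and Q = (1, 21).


P != Q, so use the chord formula.
s = (y2 - y1) / (x2 - x1) = (30) / (26) mod 31 = 25
x3 = s^2 - x1 - x2 mod 31 = 25^2 - 6 - 1 = 29
y3 = s (x1 - x3) - y1 mod 31 = 25 * (6 - 29) - 22 = 23

P + Q = (29, 23)


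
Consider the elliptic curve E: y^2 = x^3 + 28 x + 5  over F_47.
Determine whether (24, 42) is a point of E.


Check whether y^2 = x^3 + 28 x + 5 (mod 47) for (x, y) = (24, 42).
LHS: y^2 = 42^2 mod 47 = 25
RHS: x^3 + 28 x + 5 = 24^3 + 28*24 + 5 mod 47 = 25
LHS = RHS

Yes, on the curve


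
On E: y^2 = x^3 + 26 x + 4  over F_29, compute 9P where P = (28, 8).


k = 9 = 1001_2 (binary, LSB first: 1001)
Double-and-add from P = (28, 8):
  bit 0 = 1: acc = O + (28, 8) = (28, 8)
  bit 1 = 0: acc unchanged = (28, 8)
  bit 2 = 0: acc unchanged = (28, 8)
  bit 3 = 1: acc = (28, 8) + (19, 22) = (17, 20)

9P = (17, 20)


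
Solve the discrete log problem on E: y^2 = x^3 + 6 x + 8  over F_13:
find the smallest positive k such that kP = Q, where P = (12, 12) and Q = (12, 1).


Enumerate multiples of P until we hit Q = (12, 1):
  1P = (12, 12)
  2P = (6, 0)
  3P = (12, 1)
Match found at i = 3.

k = 3


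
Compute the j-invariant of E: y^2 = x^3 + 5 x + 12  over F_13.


Delta = -16(4 a^3 + 27 b^2) mod 13 = 5
-1728 * (4 a)^3 = -1728 * (4*5)^3 mod 13 = 5
j = 5 * 5^(-1) mod 13 = 1

j = 1 (mod 13)


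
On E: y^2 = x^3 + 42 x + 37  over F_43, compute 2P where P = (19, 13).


Doubling: s = (3 x1^2 + a) / (2 y1)
s = (3*19^2 + 42) / (2*13) mod 43 = 35
x3 = s^2 - 2 x1 mod 43 = 35^2 - 2*19 = 26
y3 = s (x1 - x3) - y1 mod 43 = 35 * (19 - 26) - 13 = 0

2P = (26, 0)


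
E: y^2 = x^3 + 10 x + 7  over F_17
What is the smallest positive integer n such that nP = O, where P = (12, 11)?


Compute successive multiples of P until we hit O:
  1P = (12, 11)
  2P = (10, 6)
  3P = (14, 1)
  4P = (16, 9)
  5P = (2, 1)
  6P = (4, 14)
  7P = (3, 9)
  8P = (1, 16)
  ... (continuing to 21P)
  21P = O

ord(P) = 21


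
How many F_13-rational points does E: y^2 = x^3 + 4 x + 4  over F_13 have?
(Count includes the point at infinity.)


For each x in F_13, count y with y^2 = x^3 + 4 x + 4 mod 13:
  x = 0: RHS = 4, y in [2, 11]  -> 2 point(s)
  x = 1: RHS = 9, y in [3, 10]  -> 2 point(s)
  x = 3: RHS = 4, y in [2, 11]  -> 2 point(s)
  x = 6: RHS = 10, y in [6, 7]  -> 2 point(s)
  x = 10: RHS = 4, y in [2, 11]  -> 2 point(s)
  x = 11: RHS = 1, y in [1, 12]  -> 2 point(s)
  x = 12: RHS = 12, y in [5, 8]  -> 2 point(s)
Affine points: 14. Add the point at infinity: total = 15.

#E(F_13) = 15


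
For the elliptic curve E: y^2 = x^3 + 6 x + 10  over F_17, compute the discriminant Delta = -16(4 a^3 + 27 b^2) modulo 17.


4 a^3 + 27 b^2 = 4*6^3 + 27*10^2 = 864 + 2700 = 3564
Delta = -16 * (3564) = -57024
Delta mod 17 = 11

Delta = 11 (mod 17)


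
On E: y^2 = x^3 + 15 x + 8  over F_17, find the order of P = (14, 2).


Compute successive multiples of P until we hit O:
  1P = (14, 2)
  2P = (10, 6)
  3P = (11, 12)
  4P = (5, 2)
  5P = (15, 15)
  6P = (4, 9)
  7P = (0, 12)
  8P = (16, 14)
  ... (continuing to 19P)
  19P = O

ord(P) = 19


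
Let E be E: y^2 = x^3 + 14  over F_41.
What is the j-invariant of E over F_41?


Delta = -16(4 a^3 + 27 b^2) mod 41 = 34
-1728 * (4 a)^3 = -1728 * (4*0)^3 mod 41 = 0
j = 0 * 34^(-1) mod 41 = 0

j = 0 (mod 41)


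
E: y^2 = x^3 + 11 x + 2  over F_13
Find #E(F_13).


For each x in F_13, count y with y^2 = x^3 + 11 x + 2 mod 13:
  x = 1: RHS = 1, y in [1, 12]  -> 2 point(s)
  x = 3: RHS = 10, y in [6, 7]  -> 2 point(s)
  x = 5: RHS = 0, y in [0]  -> 1 point(s)
  x = 8: RHS = 4, y in [2, 11]  -> 2 point(s)
  x = 12: RHS = 3, y in [4, 9]  -> 2 point(s)
Affine points: 9. Add the point at infinity: total = 10.

#E(F_13) = 10


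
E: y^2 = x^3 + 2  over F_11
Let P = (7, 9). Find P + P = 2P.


Doubling: s = (3 x1^2 + a) / (2 y1)
s = (3*7^2 + 0) / (2*9) mod 11 = 10
x3 = s^2 - 2 x1 mod 11 = 10^2 - 2*7 = 9
y3 = s (x1 - x3) - y1 mod 11 = 10 * (7 - 9) - 9 = 4

2P = (9, 4)


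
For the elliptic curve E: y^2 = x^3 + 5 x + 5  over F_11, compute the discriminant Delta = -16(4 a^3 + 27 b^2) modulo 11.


4 a^3 + 27 b^2 = 4*5^3 + 27*5^2 = 500 + 675 = 1175
Delta = -16 * (1175) = -18800
Delta mod 11 = 10

Delta = 10 (mod 11)


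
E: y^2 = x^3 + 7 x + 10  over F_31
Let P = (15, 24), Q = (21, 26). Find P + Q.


P != Q, so use the chord formula.
s = (y2 - y1) / (x2 - x1) = (2) / (6) mod 31 = 21
x3 = s^2 - x1 - x2 mod 31 = 21^2 - 15 - 21 = 2
y3 = s (x1 - x3) - y1 mod 31 = 21 * (15 - 2) - 24 = 1

P + Q = (2, 1)


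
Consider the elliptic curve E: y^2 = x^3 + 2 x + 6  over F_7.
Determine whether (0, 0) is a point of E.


Check whether y^2 = x^3 + 2 x + 6 (mod 7) for (x, y) = (0, 0).
LHS: y^2 = 0^2 mod 7 = 0
RHS: x^3 + 2 x + 6 = 0^3 + 2*0 + 6 mod 7 = 6
LHS != RHS

No, not on the curve
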